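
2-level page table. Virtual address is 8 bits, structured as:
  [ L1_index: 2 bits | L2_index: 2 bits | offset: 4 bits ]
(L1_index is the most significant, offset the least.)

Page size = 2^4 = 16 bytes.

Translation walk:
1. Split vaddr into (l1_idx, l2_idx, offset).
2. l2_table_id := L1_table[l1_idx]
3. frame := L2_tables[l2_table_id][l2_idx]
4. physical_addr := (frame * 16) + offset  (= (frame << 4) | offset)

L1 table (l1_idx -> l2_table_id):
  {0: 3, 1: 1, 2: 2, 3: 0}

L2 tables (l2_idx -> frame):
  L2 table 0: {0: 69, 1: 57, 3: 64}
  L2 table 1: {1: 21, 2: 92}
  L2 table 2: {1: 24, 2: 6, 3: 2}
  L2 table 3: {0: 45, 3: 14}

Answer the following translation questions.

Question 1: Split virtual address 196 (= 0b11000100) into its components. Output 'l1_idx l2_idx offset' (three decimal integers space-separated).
Answer: 3 0 4

Derivation:
vaddr = 196 = 0b11000100
  top 2 bits -> l1_idx = 3
  next 2 bits -> l2_idx = 0
  bottom 4 bits -> offset = 4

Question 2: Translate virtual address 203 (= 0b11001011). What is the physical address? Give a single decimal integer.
Answer: 1115

Derivation:
vaddr = 203 = 0b11001011
Split: l1_idx=3, l2_idx=0, offset=11
L1[3] = 0
L2[0][0] = 69
paddr = 69 * 16 + 11 = 1115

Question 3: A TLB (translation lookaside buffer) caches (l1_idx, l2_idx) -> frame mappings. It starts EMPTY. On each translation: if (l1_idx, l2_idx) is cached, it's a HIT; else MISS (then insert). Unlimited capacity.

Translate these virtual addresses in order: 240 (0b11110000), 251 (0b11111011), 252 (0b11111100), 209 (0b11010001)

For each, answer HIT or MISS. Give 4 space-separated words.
Answer: MISS HIT HIT MISS

Derivation:
vaddr=240: (3,3) not in TLB -> MISS, insert
vaddr=251: (3,3) in TLB -> HIT
vaddr=252: (3,3) in TLB -> HIT
vaddr=209: (3,1) not in TLB -> MISS, insert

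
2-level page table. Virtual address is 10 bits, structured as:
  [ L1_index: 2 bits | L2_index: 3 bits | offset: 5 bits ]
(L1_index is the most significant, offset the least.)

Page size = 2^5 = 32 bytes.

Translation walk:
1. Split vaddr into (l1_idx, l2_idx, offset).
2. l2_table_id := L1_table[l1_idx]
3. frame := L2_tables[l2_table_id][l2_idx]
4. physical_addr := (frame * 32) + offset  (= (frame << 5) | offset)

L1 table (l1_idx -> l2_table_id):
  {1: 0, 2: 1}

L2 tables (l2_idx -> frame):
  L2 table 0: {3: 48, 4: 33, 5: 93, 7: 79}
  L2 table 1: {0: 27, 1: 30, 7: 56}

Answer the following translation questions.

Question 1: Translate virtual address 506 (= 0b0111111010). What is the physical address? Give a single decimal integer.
Answer: 2554

Derivation:
vaddr = 506 = 0b0111111010
Split: l1_idx=1, l2_idx=7, offset=26
L1[1] = 0
L2[0][7] = 79
paddr = 79 * 32 + 26 = 2554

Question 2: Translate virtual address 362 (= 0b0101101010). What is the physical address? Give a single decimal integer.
Answer: 1546

Derivation:
vaddr = 362 = 0b0101101010
Split: l1_idx=1, l2_idx=3, offset=10
L1[1] = 0
L2[0][3] = 48
paddr = 48 * 32 + 10 = 1546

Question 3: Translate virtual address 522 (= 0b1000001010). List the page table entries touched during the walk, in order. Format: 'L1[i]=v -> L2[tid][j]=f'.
Answer: L1[2]=1 -> L2[1][0]=27

Derivation:
vaddr = 522 = 0b1000001010
Split: l1_idx=2, l2_idx=0, offset=10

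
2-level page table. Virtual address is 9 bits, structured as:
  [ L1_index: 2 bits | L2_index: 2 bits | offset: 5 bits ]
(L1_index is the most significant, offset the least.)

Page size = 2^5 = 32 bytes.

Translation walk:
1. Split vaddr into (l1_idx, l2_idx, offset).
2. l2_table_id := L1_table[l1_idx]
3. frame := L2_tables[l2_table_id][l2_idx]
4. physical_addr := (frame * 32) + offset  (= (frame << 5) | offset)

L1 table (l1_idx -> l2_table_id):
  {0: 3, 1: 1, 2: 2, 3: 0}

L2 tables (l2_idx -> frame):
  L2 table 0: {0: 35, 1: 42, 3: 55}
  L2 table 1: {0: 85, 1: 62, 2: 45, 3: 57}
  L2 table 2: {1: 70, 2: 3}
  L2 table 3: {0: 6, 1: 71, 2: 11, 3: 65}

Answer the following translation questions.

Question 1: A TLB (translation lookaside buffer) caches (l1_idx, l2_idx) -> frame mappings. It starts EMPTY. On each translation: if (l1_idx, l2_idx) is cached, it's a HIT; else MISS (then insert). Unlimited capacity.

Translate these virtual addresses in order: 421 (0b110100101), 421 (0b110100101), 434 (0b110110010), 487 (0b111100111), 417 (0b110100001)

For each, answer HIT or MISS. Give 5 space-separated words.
Answer: MISS HIT HIT MISS HIT

Derivation:
vaddr=421: (3,1) not in TLB -> MISS, insert
vaddr=421: (3,1) in TLB -> HIT
vaddr=434: (3,1) in TLB -> HIT
vaddr=487: (3,3) not in TLB -> MISS, insert
vaddr=417: (3,1) in TLB -> HIT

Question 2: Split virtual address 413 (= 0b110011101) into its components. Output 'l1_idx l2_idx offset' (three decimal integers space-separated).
vaddr = 413 = 0b110011101
  top 2 bits -> l1_idx = 3
  next 2 bits -> l2_idx = 0
  bottom 5 bits -> offset = 29

Answer: 3 0 29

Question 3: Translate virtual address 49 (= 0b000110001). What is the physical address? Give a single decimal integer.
vaddr = 49 = 0b000110001
Split: l1_idx=0, l2_idx=1, offset=17
L1[0] = 3
L2[3][1] = 71
paddr = 71 * 32 + 17 = 2289

Answer: 2289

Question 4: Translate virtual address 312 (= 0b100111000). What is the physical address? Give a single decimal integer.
vaddr = 312 = 0b100111000
Split: l1_idx=2, l2_idx=1, offset=24
L1[2] = 2
L2[2][1] = 70
paddr = 70 * 32 + 24 = 2264

Answer: 2264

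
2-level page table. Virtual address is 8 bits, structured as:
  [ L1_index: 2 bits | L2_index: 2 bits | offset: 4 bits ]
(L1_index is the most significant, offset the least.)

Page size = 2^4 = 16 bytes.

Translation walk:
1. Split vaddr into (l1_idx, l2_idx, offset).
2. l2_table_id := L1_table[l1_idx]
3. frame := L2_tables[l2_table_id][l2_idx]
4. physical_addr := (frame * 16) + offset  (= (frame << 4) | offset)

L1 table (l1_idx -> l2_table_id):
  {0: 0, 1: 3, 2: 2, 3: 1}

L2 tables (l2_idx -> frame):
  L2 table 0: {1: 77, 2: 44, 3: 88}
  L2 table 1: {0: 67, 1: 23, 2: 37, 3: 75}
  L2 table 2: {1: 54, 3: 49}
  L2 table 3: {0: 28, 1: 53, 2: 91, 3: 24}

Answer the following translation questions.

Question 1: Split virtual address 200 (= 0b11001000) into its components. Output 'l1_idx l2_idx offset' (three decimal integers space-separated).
vaddr = 200 = 0b11001000
  top 2 bits -> l1_idx = 3
  next 2 bits -> l2_idx = 0
  bottom 4 bits -> offset = 8

Answer: 3 0 8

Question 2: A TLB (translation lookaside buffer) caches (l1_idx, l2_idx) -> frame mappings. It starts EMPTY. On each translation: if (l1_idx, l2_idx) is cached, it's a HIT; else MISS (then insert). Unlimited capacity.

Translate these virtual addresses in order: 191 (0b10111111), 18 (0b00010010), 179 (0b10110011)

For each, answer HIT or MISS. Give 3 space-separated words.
vaddr=191: (2,3) not in TLB -> MISS, insert
vaddr=18: (0,1) not in TLB -> MISS, insert
vaddr=179: (2,3) in TLB -> HIT

Answer: MISS MISS HIT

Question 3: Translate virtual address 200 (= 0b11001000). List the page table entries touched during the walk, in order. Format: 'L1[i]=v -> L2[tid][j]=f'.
Answer: L1[3]=1 -> L2[1][0]=67

Derivation:
vaddr = 200 = 0b11001000
Split: l1_idx=3, l2_idx=0, offset=8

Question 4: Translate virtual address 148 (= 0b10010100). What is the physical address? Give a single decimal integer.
vaddr = 148 = 0b10010100
Split: l1_idx=2, l2_idx=1, offset=4
L1[2] = 2
L2[2][1] = 54
paddr = 54 * 16 + 4 = 868

Answer: 868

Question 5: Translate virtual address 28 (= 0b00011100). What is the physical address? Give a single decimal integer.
vaddr = 28 = 0b00011100
Split: l1_idx=0, l2_idx=1, offset=12
L1[0] = 0
L2[0][1] = 77
paddr = 77 * 16 + 12 = 1244

Answer: 1244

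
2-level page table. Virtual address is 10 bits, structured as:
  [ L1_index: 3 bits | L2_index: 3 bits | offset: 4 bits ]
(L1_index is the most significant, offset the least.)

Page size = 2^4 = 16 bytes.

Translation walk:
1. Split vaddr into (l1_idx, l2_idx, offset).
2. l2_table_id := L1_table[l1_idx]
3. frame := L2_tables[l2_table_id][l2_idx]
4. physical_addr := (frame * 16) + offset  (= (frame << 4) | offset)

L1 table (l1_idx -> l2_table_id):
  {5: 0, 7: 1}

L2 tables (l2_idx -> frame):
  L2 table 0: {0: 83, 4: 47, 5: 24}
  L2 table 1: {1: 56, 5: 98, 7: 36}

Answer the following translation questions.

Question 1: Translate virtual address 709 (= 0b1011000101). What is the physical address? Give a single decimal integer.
vaddr = 709 = 0b1011000101
Split: l1_idx=5, l2_idx=4, offset=5
L1[5] = 0
L2[0][4] = 47
paddr = 47 * 16 + 5 = 757

Answer: 757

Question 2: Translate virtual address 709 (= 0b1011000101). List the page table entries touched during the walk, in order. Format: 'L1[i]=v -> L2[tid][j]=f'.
vaddr = 709 = 0b1011000101
Split: l1_idx=5, l2_idx=4, offset=5

Answer: L1[5]=0 -> L2[0][4]=47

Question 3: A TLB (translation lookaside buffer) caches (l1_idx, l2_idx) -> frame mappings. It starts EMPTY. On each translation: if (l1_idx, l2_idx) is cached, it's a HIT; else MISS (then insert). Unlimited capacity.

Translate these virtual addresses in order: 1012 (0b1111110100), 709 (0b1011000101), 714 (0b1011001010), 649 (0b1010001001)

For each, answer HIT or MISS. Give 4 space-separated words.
vaddr=1012: (7,7) not in TLB -> MISS, insert
vaddr=709: (5,4) not in TLB -> MISS, insert
vaddr=714: (5,4) in TLB -> HIT
vaddr=649: (5,0) not in TLB -> MISS, insert

Answer: MISS MISS HIT MISS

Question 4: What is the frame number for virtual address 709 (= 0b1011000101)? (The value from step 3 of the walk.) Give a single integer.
vaddr = 709: l1_idx=5, l2_idx=4
L1[5] = 0; L2[0][4] = 47

Answer: 47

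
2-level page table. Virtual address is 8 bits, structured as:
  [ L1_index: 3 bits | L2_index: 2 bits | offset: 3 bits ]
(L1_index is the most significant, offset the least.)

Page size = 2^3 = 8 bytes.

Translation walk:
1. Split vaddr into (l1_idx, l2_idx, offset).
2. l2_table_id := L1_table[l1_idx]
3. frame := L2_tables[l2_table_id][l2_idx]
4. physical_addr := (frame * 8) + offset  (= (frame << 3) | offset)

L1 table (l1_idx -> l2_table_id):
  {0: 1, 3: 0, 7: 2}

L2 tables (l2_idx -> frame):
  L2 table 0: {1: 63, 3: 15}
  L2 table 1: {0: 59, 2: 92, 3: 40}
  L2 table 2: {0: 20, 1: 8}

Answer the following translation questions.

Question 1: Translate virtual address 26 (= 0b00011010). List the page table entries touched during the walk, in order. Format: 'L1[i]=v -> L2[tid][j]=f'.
vaddr = 26 = 0b00011010
Split: l1_idx=0, l2_idx=3, offset=2

Answer: L1[0]=1 -> L2[1][3]=40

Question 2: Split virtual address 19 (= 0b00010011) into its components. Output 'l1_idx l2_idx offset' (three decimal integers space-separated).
vaddr = 19 = 0b00010011
  top 3 bits -> l1_idx = 0
  next 2 bits -> l2_idx = 2
  bottom 3 bits -> offset = 3

Answer: 0 2 3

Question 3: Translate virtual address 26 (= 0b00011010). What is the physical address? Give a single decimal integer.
Answer: 322

Derivation:
vaddr = 26 = 0b00011010
Split: l1_idx=0, l2_idx=3, offset=2
L1[0] = 1
L2[1][3] = 40
paddr = 40 * 8 + 2 = 322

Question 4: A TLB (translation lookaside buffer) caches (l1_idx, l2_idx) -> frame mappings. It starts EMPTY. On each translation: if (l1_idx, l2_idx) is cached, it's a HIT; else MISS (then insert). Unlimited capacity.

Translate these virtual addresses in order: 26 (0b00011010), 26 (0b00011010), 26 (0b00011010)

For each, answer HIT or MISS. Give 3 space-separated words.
Answer: MISS HIT HIT

Derivation:
vaddr=26: (0,3) not in TLB -> MISS, insert
vaddr=26: (0,3) in TLB -> HIT
vaddr=26: (0,3) in TLB -> HIT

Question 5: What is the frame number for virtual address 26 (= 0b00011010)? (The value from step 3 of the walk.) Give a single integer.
vaddr = 26: l1_idx=0, l2_idx=3
L1[0] = 1; L2[1][3] = 40

Answer: 40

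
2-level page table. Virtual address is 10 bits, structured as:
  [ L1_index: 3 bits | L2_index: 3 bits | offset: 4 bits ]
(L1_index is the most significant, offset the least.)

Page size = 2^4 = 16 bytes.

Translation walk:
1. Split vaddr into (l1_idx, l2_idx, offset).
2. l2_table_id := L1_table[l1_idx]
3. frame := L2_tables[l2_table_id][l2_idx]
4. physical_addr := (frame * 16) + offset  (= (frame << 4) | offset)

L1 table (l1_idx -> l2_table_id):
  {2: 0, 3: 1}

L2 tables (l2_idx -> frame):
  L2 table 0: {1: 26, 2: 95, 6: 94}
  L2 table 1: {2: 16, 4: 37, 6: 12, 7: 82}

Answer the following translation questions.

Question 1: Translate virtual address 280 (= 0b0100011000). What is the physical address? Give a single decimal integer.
Answer: 424

Derivation:
vaddr = 280 = 0b0100011000
Split: l1_idx=2, l2_idx=1, offset=8
L1[2] = 0
L2[0][1] = 26
paddr = 26 * 16 + 8 = 424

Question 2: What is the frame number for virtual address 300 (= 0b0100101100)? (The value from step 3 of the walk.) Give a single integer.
vaddr = 300: l1_idx=2, l2_idx=2
L1[2] = 0; L2[0][2] = 95

Answer: 95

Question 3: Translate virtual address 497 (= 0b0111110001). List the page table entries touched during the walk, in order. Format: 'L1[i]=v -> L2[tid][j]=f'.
Answer: L1[3]=1 -> L2[1][7]=82

Derivation:
vaddr = 497 = 0b0111110001
Split: l1_idx=3, l2_idx=7, offset=1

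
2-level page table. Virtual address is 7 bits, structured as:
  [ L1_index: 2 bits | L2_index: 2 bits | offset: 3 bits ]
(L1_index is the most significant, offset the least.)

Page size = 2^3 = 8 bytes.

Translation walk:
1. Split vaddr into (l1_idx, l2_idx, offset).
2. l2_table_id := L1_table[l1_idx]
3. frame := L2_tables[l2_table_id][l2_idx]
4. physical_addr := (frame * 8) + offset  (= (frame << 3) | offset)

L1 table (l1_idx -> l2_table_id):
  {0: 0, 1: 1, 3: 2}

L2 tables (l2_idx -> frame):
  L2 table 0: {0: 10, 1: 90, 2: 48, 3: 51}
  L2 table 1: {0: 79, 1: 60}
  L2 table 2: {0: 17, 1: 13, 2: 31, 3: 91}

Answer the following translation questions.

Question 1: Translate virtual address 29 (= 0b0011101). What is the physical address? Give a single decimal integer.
vaddr = 29 = 0b0011101
Split: l1_idx=0, l2_idx=3, offset=5
L1[0] = 0
L2[0][3] = 51
paddr = 51 * 8 + 5 = 413

Answer: 413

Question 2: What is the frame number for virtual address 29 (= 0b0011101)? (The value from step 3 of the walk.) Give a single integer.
Answer: 51

Derivation:
vaddr = 29: l1_idx=0, l2_idx=3
L1[0] = 0; L2[0][3] = 51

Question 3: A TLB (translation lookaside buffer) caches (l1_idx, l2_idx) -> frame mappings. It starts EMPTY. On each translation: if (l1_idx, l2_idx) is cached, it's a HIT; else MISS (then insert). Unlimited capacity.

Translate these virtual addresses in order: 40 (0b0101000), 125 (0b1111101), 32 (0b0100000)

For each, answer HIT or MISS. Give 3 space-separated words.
Answer: MISS MISS MISS

Derivation:
vaddr=40: (1,1) not in TLB -> MISS, insert
vaddr=125: (3,3) not in TLB -> MISS, insert
vaddr=32: (1,0) not in TLB -> MISS, insert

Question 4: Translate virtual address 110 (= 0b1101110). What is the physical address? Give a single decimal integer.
Answer: 110

Derivation:
vaddr = 110 = 0b1101110
Split: l1_idx=3, l2_idx=1, offset=6
L1[3] = 2
L2[2][1] = 13
paddr = 13 * 8 + 6 = 110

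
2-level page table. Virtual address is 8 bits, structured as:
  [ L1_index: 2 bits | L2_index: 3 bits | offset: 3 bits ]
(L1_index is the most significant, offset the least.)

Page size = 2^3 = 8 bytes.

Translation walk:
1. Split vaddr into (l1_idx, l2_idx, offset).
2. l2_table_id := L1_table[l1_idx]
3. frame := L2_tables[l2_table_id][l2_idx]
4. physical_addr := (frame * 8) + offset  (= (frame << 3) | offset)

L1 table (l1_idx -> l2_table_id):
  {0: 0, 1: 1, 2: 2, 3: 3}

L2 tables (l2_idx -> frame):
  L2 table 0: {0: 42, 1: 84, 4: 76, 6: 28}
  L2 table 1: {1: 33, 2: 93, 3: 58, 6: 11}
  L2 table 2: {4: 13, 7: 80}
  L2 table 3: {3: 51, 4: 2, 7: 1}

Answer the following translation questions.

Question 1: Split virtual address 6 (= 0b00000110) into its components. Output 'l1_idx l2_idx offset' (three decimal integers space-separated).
Answer: 0 0 6

Derivation:
vaddr = 6 = 0b00000110
  top 2 bits -> l1_idx = 0
  next 3 bits -> l2_idx = 0
  bottom 3 bits -> offset = 6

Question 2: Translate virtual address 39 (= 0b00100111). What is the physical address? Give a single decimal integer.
vaddr = 39 = 0b00100111
Split: l1_idx=0, l2_idx=4, offset=7
L1[0] = 0
L2[0][4] = 76
paddr = 76 * 8 + 7 = 615

Answer: 615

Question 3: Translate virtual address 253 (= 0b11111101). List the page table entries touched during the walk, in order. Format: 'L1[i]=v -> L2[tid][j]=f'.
vaddr = 253 = 0b11111101
Split: l1_idx=3, l2_idx=7, offset=5

Answer: L1[3]=3 -> L2[3][7]=1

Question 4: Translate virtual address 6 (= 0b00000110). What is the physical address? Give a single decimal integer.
vaddr = 6 = 0b00000110
Split: l1_idx=0, l2_idx=0, offset=6
L1[0] = 0
L2[0][0] = 42
paddr = 42 * 8 + 6 = 342

Answer: 342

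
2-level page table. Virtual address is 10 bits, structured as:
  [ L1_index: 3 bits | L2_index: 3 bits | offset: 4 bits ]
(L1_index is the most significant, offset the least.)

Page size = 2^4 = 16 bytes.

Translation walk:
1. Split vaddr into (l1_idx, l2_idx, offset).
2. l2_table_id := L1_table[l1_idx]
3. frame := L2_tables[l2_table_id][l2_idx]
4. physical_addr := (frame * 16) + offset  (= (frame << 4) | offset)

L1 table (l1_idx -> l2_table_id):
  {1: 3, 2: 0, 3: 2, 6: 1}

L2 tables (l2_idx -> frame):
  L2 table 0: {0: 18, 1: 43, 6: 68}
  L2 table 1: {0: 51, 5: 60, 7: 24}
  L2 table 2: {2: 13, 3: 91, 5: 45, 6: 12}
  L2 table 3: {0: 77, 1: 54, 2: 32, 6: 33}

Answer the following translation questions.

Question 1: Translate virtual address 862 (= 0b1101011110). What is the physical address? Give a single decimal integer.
Answer: 974

Derivation:
vaddr = 862 = 0b1101011110
Split: l1_idx=6, l2_idx=5, offset=14
L1[6] = 1
L2[1][5] = 60
paddr = 60 * 16 + 14 = 974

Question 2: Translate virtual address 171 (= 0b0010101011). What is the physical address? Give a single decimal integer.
vaddr = 171 = 0b0010101011
Split: l1_idx=1, l2_idx=2, offset=11
L1[1] = 3
L2[3][2] = 32
paddr = 32 * 16 + 11 = 523

Answer: 523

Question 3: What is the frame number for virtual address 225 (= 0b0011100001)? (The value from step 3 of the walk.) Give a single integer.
Answer: 33

Derivation:
vaddr = 225: l1_idx=1, l2_idx=6
L1[1] = 3; L2[3][6] = 33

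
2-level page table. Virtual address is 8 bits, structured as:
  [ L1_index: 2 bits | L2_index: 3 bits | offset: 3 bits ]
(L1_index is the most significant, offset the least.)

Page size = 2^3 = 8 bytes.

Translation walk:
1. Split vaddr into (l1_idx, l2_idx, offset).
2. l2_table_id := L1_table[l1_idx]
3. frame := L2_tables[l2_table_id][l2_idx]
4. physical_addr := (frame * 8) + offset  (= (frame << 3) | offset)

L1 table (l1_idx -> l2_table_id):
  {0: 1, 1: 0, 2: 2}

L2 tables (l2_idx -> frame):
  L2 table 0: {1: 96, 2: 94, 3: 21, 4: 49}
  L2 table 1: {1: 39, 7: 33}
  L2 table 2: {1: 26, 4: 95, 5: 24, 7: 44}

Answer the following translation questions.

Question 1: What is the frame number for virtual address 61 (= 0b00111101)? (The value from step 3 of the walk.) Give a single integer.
Answer: 33

Derivation:
vaddr = 61: l1_idx=0, l2_idx=7
L1[0] = 1; L2[1][7] = 33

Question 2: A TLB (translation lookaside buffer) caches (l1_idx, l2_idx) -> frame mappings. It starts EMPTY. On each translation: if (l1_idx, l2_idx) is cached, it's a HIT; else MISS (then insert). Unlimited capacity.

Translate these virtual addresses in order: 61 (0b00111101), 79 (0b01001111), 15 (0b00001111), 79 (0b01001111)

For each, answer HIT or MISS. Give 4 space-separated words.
Answer: MISS MISS MISS HIT

Derivation:
vaddr=61: (0,7) not in TLB -> MISS, insert
vaddr=79: (1,1) not in TLB -> MISS, insert
vaddr=15: (0,1) not in TLB -> MISS, insert
vaddr=79: (1,1) in TLB -> HIT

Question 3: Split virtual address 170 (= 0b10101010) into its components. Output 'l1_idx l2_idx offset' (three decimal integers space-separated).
Answer: 2 5 2

Derivation:
vaddr = 170 = 0b10101010
  top 2 bits -> l1_idx = 2
  next 3 bits -> l2_idx = 5
  bottom 3 bits -> offset = 2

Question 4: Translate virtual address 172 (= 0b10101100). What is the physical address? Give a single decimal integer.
vaddr = 172 = 0b10101100
Split: l1_idx=2, l2_idx=5, offset=4
L1[2] = 2
L2[2][5] = 24
paddr = 24 * 8 + 4 = 196

Answer: 196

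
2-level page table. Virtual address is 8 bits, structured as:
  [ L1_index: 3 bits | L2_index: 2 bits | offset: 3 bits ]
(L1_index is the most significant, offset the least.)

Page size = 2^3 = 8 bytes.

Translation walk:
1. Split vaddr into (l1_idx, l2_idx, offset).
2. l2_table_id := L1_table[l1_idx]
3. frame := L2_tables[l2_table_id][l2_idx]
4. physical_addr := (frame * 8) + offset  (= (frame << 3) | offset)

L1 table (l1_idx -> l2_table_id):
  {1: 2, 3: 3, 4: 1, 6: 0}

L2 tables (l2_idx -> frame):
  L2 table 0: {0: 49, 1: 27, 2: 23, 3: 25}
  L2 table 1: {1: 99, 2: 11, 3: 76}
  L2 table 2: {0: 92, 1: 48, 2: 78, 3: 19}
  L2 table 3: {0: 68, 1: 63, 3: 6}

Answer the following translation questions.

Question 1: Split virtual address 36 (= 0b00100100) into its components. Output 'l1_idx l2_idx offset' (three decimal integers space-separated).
Answer: 1 0 4

Derivation:
vaddr = 36 = 0b00100100
  top 3 bits -> l1_idx = 1
  next 2 bits -> l2_idx = 0
  bottom 3 bits -> offset = 4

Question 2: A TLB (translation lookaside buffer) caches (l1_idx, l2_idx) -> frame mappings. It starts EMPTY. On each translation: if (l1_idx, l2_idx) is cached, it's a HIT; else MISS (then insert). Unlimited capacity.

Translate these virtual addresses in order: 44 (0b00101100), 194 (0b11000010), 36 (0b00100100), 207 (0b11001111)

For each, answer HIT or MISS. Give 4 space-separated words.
vaddr=44: (1,1) not in TLB -> MISS, insert
vaddr=194: (6,0) not in TLB -> MISS, insert
vaddr=36: (1,0) not in TLB -> MISS, insert
vaddr=207: (6,1) not in TLB -> MISS, insert

Answer: MISS MISS MISS MISS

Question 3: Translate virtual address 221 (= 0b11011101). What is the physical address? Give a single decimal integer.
vaddr = 221 = 0b11011101
Split: l1_idx=6, l2_idx=3, offset=5
L1[6] = 0
L2[0][3] = 25
paddr = 25 * 8 + 5 = 205

Answer: 205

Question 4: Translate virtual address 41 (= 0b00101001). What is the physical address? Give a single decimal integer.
Answer: 385

Derivation:
vaddr = 41 = 0b00101001
Split: l1_idx=1, l2_idx=1, offset=1
L1[1] = 2
L2[2][1] = 48
paddr = 48 * 8 + 1 = 385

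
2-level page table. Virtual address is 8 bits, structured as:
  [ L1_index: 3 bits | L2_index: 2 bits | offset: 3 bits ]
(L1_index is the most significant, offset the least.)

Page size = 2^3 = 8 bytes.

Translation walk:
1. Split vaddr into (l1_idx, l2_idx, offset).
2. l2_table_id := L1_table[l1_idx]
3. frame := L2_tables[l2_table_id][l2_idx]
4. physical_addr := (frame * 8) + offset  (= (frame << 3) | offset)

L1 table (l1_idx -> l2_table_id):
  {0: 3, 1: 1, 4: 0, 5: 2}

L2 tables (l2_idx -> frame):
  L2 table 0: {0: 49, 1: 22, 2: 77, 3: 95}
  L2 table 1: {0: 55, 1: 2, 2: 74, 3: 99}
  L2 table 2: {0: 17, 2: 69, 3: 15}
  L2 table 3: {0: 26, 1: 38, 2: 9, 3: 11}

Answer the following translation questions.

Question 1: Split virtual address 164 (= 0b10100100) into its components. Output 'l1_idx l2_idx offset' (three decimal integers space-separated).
Answer: 5 0 4

Derivation:
vaddr = 164 = 0b10100100
  top 3 bits -> l1_idx = 5
  next 2 bits -> l2_idx = 0
  bottom 3 bits -> offset = 4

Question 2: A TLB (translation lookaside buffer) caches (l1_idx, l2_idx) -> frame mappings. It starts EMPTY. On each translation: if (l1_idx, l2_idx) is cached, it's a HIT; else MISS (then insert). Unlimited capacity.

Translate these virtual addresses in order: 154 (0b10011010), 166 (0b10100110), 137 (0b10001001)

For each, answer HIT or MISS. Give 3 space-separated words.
vaddr=154: (4,3) not in TLB -> MISS, insert
vaddr=166: (5,0) not in TLB -> MISS, insert
vaddr=137: (4,1) not in TLB -> MISS, insert

Answer: MISS MISS MISS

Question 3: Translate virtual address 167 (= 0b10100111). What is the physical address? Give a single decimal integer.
vaddr = 167 = 0b10100111
Split: l1_idx=5, l2_idx=0, offset=7
L1[5] = 2
L2[2][0] = 17
paddr = 17 * 8 + 7 = 143

Answer: 143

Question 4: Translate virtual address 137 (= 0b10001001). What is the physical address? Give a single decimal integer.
vaddr = 137 = 0b10001001
Split: l1_idx=4, l2_idx=1, offset=1
L1[4] = 0
L2[0][1] = 22
paddr = 22 * 8 + 1 = 177

Answer: 177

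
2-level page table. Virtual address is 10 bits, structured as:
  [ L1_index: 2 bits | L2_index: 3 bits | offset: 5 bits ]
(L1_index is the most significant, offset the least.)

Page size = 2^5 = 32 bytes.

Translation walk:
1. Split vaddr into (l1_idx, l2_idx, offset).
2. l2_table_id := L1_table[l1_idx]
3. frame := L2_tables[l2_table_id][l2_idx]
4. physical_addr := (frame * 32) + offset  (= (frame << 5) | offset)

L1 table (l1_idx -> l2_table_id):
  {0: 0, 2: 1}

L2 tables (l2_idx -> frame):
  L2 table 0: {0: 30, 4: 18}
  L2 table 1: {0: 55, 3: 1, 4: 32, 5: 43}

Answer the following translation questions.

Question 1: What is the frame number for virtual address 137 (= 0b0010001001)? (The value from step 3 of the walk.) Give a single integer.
vaddr = 137: l1_idx=0, l2_idx=4
L1[0] = 0; L2[0][4] = 18

Answer: 18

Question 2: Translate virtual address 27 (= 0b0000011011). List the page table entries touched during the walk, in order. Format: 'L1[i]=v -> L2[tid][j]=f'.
Answer: L1[0]=0 -> L2[0][0]=30

Derivation:
vaddr = 27 = 0b0000011011
Split: l1_idx=0, l2_idx=0, offset=27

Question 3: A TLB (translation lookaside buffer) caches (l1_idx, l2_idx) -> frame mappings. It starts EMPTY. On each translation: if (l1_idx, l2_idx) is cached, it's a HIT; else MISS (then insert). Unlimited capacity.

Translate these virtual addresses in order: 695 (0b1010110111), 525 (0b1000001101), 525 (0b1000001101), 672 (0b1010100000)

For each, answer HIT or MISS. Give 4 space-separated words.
vaddr=695: (2,5) not in TLB -> MISS, insert
vaddr=525: (2,0) not in TLB -> MISS, insert
vaddr=525: (2,0) in TLB -> HIT
vaddr=672: (2,5) in TLB -> HIT

Answer: MISS MISS HIT HIT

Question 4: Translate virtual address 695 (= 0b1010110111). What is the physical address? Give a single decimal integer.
Answer: 1399

Derivation:
vaddr = 695 = 0b1010110111
Split: l1_idx=2, l2_idx=5, offset=23
L1[2] = 1
L2[1][5] = 43
paddr = 43 * 32 + 23 = 1399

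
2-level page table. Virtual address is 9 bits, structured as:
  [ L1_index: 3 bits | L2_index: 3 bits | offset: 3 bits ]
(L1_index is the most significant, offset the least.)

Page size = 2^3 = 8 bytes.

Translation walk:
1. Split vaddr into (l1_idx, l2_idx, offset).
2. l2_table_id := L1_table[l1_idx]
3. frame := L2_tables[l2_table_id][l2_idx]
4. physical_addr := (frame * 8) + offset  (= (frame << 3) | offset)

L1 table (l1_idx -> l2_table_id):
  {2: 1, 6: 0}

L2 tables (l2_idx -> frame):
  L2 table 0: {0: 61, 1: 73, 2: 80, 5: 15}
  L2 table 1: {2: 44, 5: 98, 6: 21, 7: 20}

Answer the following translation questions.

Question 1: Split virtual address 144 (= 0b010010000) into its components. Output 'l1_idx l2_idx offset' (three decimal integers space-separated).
vaddr = 144 = 0b010010000
  top 3 bits -> l1_idx = 2
  next 3 bits -> l2_idx = 2
  bottom 3 bits -> offset = 0

Answer: 2 2 0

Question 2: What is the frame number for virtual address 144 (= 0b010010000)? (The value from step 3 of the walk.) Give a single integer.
vaddr = 144: l1_idx=2, l2_idx=2
L1[2] = 1; L2[1][2] = 44

Answer: 44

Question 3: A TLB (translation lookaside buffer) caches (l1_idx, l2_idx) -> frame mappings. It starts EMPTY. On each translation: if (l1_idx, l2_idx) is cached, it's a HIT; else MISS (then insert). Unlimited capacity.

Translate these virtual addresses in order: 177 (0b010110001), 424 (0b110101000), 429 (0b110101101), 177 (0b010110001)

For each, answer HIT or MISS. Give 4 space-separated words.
vaddr=177: (2,6) not in TLB -> MISS, insert
vaddr=424: (6,5) not in TLB -> MISS, insert
vaddr=429: (6,5) in TLB -> HIT
vaddr=177: (2,6) in TLB -> HIT

Answer: MISS MISS HIT HIT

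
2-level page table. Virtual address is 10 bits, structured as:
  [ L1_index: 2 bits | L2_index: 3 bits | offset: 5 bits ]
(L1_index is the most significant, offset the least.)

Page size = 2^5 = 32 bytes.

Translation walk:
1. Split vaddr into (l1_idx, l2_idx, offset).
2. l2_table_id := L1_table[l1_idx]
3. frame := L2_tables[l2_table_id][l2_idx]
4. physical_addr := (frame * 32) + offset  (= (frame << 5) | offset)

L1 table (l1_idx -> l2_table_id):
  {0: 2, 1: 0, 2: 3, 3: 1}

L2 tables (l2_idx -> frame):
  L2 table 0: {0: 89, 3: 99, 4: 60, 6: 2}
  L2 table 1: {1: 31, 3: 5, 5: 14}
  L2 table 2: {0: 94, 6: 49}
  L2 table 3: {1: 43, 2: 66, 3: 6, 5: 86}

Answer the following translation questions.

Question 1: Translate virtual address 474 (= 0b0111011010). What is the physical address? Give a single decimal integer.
Answer: 90

Derivation:
vaddr = 474 = 0b0111011010
Split: l1_idx=1, l2_idx=6, offset=26
L1[1] = 0
L2[0][6] = 2
paddr = 2 * 32 + 26 = 90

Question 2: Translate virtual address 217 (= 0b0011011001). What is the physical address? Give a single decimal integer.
Answer: 1593

Derivation:
vaddr = 217 = 0b0011011001
Split: l1_idx=0, l2_idx=6, offset=25
L1[0] = 2
L2[2][6] = 49
paddr = 49 * 32 + 25 = 1593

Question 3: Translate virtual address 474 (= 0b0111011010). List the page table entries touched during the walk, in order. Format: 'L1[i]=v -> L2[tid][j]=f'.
Answer: L1[1]=0 -> L2[0][6]=2

Derivation:
vaddr = 474 = 0b0111011010
Split: l1_idx=1, l2_idx=6, offset=26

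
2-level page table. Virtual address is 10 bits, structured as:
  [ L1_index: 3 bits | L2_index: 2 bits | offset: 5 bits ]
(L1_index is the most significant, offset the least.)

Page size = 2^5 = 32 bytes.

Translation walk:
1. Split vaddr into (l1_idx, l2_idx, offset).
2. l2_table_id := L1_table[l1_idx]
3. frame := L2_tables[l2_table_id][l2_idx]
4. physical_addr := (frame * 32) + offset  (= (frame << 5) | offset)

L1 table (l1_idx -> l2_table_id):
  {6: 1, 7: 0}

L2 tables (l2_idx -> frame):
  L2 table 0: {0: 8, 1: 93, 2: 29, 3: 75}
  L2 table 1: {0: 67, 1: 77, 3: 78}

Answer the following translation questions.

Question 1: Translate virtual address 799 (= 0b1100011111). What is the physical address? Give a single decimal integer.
vaddr = 799 = 0b1100011111
Split: l1_idx=6, l2_idx=0, offset=31
L1[6] = 1
L2[1][0] = 67
paddr = 67 * 32 + 31 = 2175

Answer: 2175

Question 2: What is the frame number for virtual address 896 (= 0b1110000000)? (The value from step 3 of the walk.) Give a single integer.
Answer: 8

Derivation:
vaddr = 896: l1_idx=7, l2_idx=0
L1[7] = 0; L2[0][0] = 8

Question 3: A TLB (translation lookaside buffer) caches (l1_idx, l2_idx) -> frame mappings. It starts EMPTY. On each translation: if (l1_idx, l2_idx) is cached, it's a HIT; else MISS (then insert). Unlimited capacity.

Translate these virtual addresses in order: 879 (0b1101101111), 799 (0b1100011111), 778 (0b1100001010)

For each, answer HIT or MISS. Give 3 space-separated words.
vaddr=879: (6,3) not in TLB -> MISS, insert
vaddr=799: (6,0) not in TLB -> MISS, insert
vaddr=778: (6,0) in TLB -> HIT

Answer: MISS MISS HIT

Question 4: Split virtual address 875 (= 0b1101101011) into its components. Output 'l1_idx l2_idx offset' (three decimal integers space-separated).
Answer: 6 3 11

Derivation:
vaddr = 875 = 0b1101101011
  top 3 bits -> l1_idx = 6
  next 2 bits -> l2_idx = 3
  bottom 5 bits -> offset = 11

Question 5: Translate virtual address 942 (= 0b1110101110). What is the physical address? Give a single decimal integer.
Answer: 2990

Derivation:
vaddr = 942 = 0b1110101110
Split: l1_idx=7, l2_idx=1, offset=14
L1[7] = 0
L2[0][1] = 93
paddr = 93 * 32 + 14 = 2990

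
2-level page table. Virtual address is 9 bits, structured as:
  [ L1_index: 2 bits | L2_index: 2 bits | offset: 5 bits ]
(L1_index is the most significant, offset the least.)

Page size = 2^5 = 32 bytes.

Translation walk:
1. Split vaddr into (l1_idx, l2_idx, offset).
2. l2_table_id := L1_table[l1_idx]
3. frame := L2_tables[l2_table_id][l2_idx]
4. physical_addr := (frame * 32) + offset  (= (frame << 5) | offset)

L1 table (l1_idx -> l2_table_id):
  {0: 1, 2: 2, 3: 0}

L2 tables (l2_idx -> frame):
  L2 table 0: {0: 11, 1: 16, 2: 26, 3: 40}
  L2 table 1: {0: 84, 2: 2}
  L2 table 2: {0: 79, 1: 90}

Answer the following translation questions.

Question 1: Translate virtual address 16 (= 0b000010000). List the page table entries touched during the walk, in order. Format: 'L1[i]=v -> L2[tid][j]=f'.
Answer: L1[0]=1 -> L2[1][0]=84

Derivation:
vaddr = 16 = 0b000010000
Split: l1_idx=0, l2_idx=0, offset=16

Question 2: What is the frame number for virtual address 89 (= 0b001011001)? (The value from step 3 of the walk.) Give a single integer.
vaddr = 89: l1_idx=0, l2_idx=2
L1[0] = 1; L2[1][2] = 2

Answer: 2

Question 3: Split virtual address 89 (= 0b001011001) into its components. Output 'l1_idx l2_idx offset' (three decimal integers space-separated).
Answer: 0 2 25

Derivation:
vaddr = 89 = 0b001011001
  top 2 bits -> l1_idx = 0
  next 2 bits -> l2_idx = 2
  bottom 5 bits -> offset = 25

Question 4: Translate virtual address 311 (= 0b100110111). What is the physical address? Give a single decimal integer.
Answer: 2903

Derivation:
vaddr = 311 = 0b100110111
Split: l1_idx=2, l2_idx=1, offset=23
L1[2] = 2
L2[2][1] = 90
paddr = 90 * 32 + 23 = 2903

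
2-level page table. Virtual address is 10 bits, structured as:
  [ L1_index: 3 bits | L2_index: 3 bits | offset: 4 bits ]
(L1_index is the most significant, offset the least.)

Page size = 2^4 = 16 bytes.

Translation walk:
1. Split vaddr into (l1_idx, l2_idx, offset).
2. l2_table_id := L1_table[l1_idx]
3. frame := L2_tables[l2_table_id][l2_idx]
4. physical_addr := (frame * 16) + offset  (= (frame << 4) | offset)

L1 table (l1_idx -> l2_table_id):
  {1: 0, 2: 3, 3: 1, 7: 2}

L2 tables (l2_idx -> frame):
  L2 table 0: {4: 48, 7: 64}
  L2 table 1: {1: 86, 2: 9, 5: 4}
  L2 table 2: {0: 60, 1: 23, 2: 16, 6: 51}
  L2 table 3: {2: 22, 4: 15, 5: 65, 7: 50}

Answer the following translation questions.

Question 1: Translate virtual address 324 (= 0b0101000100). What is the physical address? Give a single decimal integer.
Answer: 244

Derivation:
vaddr = 324 = 0b0101000100
Split: l1_idx=2, l2_idx=4, offset=4
L1[2] = 3
L2[3][4] = 15
paddr = 15 * 16 + 4 = 244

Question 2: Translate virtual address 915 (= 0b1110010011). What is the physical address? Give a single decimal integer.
vaddr = 915 = 0b1110010011
Split: l1_idx=7, l2_idx=1, offset=3
L1[7] = 2
L2[2][1] = 23
paddr = 23 * 16 + 3 = 371

Answer: 371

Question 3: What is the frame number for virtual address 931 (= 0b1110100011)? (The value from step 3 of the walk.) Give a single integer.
Answer: 16

Derivation:
vaddr = 931: l1_idx=7, l2_idx=2
L1[7] = 2; L2[2][2] = 16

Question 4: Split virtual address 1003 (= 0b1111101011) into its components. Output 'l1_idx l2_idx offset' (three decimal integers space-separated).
Answer: 7 6 11

Derivation:
vaddr = 1003 = 0b1111101011
  top 3 bits -> l1_idx = 7
  next 3 bits -> l2_idx = 6
  bottom 4 bits -> offset = 11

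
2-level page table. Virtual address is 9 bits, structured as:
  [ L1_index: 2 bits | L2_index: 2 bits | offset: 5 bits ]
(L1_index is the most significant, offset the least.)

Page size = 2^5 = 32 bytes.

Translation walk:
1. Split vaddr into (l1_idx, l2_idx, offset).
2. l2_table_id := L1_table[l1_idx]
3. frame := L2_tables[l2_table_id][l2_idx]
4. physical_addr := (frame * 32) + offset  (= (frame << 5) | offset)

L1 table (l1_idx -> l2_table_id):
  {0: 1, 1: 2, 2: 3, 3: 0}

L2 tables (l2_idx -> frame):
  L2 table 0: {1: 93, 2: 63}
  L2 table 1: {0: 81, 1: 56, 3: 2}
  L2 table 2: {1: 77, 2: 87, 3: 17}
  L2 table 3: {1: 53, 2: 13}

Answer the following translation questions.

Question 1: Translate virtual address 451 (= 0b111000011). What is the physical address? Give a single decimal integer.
Answer: 2019

Derivation:
vaddr = 451 = 0b111000011
Split: l1_idx=3, l2_idx=2, offset=3
L1[3] = 0
L2[0][2] = 63
paddr = 63 * 32 + 3 = 2019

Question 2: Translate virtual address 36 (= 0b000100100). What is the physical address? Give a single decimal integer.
vaddr = 36 = 0b000100100
Split: l1_idx=0, l2_idx=1, offset=4
L1[0] = 1
L2[1][1] = 56
paddr = 56 * 32 + 4 = 1796

Answer: 1796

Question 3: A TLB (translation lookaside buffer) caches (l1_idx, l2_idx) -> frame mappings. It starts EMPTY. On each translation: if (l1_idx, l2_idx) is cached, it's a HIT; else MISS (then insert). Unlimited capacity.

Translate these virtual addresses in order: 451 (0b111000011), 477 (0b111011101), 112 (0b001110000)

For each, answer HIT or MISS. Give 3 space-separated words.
Answer: MISS HIT MISS

Derivation:
vaddr=451: (3,2) not in TLB -> MISS, insert
vaddr=477: (3,2) in TLB -> HIT
vaddr=112: (0,3) not in TLB -> MISS, insert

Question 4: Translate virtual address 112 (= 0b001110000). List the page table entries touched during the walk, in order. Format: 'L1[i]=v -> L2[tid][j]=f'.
vaddr = 112 = 0b001110000
Split: l1_idx=0, l2_idx=3, offset=16

Answer: L1[0]=1 -> L2[1][3]=2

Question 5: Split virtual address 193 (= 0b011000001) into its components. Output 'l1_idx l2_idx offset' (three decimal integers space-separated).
vaddr = 193 = 0b011000001
  top 2 bits -> l1_idx = 1
  next 2 bits -> l2_idx = 2
  bottom 5 bits -> offset = 1

Answer: 1 2 1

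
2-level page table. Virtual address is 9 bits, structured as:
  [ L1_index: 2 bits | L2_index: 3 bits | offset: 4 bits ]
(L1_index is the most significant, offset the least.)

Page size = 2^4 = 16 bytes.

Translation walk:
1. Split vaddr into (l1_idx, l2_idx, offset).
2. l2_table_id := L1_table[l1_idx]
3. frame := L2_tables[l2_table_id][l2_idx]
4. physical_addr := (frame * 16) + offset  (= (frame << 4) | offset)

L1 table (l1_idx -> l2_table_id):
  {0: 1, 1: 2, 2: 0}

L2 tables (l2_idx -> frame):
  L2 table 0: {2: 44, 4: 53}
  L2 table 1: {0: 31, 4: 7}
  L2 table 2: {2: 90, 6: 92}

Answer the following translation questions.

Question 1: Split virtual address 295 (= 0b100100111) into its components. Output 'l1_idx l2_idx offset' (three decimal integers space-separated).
vaddr = 295 = 0b100100111
  top 2 bits -> l1_idx = 2
  next 3 bits -> l2_idx = 2
  bottom 4 bits -> offset = 7

Answer: 2 2 7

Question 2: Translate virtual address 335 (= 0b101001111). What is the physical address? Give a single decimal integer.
Answer: 863

Derivation:
vaddr = 335 = 0b101001111
Split: l1_idx=2, l2_idx=4, offset=15
L1[2] = 0
L2[0][4] = 53
paddr = 53 * 16 + 15 = 863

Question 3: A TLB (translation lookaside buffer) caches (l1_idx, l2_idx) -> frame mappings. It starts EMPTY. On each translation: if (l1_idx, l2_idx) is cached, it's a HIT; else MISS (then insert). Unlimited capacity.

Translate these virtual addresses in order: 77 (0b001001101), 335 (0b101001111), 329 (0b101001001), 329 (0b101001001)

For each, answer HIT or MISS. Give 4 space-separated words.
Answer: MISS MISS HIT HIT

Derivation:
vaddr=77: (0,4) not in TLB -> MISS, insert
vaddr=335: (2,4) not in TLB -> MISS, insert
vaddr=329: (2,4) in TLB -> HIT
vaddr=329: (2,4) in TLB -> HIT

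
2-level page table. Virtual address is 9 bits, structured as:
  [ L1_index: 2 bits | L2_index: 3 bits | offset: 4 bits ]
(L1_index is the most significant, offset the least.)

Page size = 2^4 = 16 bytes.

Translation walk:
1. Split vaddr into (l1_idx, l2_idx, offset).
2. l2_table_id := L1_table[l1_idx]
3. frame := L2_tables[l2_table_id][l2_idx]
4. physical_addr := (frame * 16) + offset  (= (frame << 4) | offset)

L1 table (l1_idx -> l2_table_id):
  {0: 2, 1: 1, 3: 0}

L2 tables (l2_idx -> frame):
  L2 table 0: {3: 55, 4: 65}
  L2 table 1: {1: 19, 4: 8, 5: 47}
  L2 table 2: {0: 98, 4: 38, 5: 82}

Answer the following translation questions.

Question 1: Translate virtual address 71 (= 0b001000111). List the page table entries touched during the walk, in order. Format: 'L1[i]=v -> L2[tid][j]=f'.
Answer: L1[0]=2 -> L2[2][4]=38

Derivation:
vaddr = 71 = 0b001000111
Split: l1_idx=0, l2_idx=4, offset=7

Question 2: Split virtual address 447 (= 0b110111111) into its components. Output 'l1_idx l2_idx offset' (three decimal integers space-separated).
Answer: 3 3 15

Derivation:
vaddr = 447 = 0b110111111
  top 2 bits -> l1_idx = 3
  next 3 bits -> l2_idx = 3
  bottom 4 bits -> offset = 15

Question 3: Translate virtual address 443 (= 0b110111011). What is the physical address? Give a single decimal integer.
Answer: 891

Derivation:
vaddr = 443 = 0b110111011
Split: l1_idx=3, l2_idx=3, offset=11
L1[3] = 0
L2[0][3] = 55
paddr = 55 * 16 + 11 = 891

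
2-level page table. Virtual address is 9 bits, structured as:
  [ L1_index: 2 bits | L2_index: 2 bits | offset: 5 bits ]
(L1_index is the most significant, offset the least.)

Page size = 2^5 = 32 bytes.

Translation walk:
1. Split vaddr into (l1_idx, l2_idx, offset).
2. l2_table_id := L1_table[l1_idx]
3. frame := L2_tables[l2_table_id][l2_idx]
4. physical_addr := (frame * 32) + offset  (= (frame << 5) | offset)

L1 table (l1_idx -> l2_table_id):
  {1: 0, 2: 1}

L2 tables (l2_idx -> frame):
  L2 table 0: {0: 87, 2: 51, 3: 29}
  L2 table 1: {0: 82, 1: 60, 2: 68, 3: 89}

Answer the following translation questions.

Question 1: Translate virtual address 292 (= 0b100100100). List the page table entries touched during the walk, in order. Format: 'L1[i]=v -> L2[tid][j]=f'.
Answer: L1[2]=1 -> L2[1][1]=60

Derivation:
vaddr = 292 = 0b100100100
Split: l1_idx=2, l2_idx=1, offset=4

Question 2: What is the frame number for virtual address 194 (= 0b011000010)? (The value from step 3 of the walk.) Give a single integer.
vaddr = 194: l1_idx=1, l2_idx=2
L1[1] = 0; L2[0][2] = 51

Answer: 51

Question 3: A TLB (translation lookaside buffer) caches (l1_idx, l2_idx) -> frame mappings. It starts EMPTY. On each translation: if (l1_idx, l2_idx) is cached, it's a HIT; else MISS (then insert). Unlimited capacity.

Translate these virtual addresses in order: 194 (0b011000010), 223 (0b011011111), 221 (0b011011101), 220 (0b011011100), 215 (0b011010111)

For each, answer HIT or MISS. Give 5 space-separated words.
Answer: MISS HIT HIT HIT HIT

Derivation:
vaddr=194: (1,2) not in TLB -> MISS, insert
vaddr=223: (1,2) in TLB -> HIT
vaddr=221: (1,2) in TLB -> HIT
vaddr=220: (1,2) in TLB -> HIT
vaddr=215: (1,2) in TLB -> HIT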